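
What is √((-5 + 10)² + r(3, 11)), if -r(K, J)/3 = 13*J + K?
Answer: I*√413 ≈ 20.322*I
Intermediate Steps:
r(K, J) = -39*J - 3*K (r(K, J) = -3*(13*J + K) = -3*(K + 13*J) = -39*J - 3*K)
√((-5 + 10)² + r(3, 11)) = √((-5 + 10)² + (-39*11 - 3*3)) = √(5² + (-429 - 9)) = √(25 - 438) = √(-413) = I*√413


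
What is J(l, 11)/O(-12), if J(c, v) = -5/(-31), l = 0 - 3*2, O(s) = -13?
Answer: -5/403 ≈ -0.012407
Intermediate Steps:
l = -6 (l = 0 - 6 = -6)
J(c, v) = 5/31 (J(c, v) = -5*(-1/31) = 5/31)
J(l, 11)/O(-12) = (5/31)/(-13) = (5/31)*(-1/13) = -5/403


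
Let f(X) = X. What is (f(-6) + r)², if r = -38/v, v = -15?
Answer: 2704/225 ≈ 12.018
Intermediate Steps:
r = 38/15 (r = -38/(-15) = -38*(-1/15) = 38/15 ≈ 2.5333)
(f(-6) + r)² = (-6 + 38/15)² = (-52/15)² = 2704/225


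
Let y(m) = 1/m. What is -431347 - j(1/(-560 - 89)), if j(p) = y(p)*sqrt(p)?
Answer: -431347 + I*sqrt(649) ≈ -4.3135e+5 + 25.475*I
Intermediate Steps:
j(p) = 1/sqrt(p) (j(p) = sqrt(p)/p = 1/sqrt(p))
-431347 - j(1/(-560 - 89)) = -431347 - 1/sqrt(1/(-560 - 89)) = -431347 - 1/sqrt(1/(-649)) = -431347 - 1/sqrt(-1/649) = -431347 - (-1)*I*sqrt(649) = -431347 + I*sqrt(649)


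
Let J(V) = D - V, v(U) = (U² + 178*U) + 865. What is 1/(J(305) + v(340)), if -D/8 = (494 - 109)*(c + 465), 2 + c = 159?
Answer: -1/1739080 ≈ -5.7502e-7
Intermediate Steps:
c = 157 (c = -2 + 159 = 157)
D = -1915760 (D = -8*(494 - 109)*(157 + 465) = -3080*622 = -8*239470 = -1915760)
v(U) = 865 + U² + 178*U
J(V) = -1915760 - V
1/(J(305) + v(340)) = 1/((-1915760 - 1*305) + (865 + 340² + 178*340)) = 1/((-1915760 - 305) + (865 + 115600 + 60520)) = 1/(-1916065 + 176985) = 1/(-1739080) = -1/1739080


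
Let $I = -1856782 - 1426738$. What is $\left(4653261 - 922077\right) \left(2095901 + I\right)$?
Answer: $-4431225010896$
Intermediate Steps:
$I = -3283520$ ($I = -1856782 - 1426738 = -3283520$)
$\left(4653261 - 922077\right) \left(2095901 + I\right) = \left(4653261 - 922077\right) \left(2095901 - 3283520\right) = \left(4653261 - 922077\right) \left(-1187619\right) = 3731184 \left(-1187619\right) = -4431225010896$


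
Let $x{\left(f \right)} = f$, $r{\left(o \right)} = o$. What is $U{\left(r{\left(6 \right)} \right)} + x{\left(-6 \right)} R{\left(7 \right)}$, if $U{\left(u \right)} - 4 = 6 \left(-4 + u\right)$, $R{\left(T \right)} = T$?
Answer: $-26$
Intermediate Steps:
$U{\left(u \right)} = -20 + 6 u$ ($U{\left(u \right)} = 4 + 6 \left(-4 + u\right) = 4 + \left(-24 + 6 u\right) = -20 + 6 u$)
$U{\left(r{\left(6 \right)} \right)} + x{\left(-6 \right)} R{\left(7 \right)} = \left(-20 + 6 \cdot 6\right) - 42 = \left(-20 + 36\right) - 42 = 16 - 42 = -26$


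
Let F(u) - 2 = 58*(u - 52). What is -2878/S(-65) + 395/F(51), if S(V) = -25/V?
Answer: -2097159/280 ≈ -7489.9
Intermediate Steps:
F(u) = -3014 + 58*u (F(u) = 2 + 58*(u - 52) = 2 + 58*(-52 + u) = 2 + (-3016 + 58*u) = -3014 + 58*u)
-2878/S(-65) + 395/F(51) = -2878/((-25/(-65))) + 395/(-3014 + 58*51) = -2878/((-25*(-1/65))) + 395/(-3014 + 2958) = -2878/5/13 + 395/(-56) = -2878*13/5 + 395*(-1/56) = -37414/5 - 395/56 = -2097159/280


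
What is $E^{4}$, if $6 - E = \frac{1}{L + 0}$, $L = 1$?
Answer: $625$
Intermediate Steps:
$E = 5$ ($E = 6 - \frac{1}{1 + 0} = 6 - 1^{-1} = 6 - 1 = 5$)
$E^{4} = 5^{4} = 625$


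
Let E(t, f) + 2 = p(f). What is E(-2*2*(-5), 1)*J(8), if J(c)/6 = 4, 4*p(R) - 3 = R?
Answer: -24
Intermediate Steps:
p(R) = 3/4 + R/4
E(t, f) = -5/4 + f/4 (E(t, f) = -2 + (3/4 + f/4) = -5/4 + f/4)
J(c) = 24 (J(c) = 6*4 = 24)
E(-2*2*(-5), 1)*J(8) = (-5/4 + (1/4)*1)*24 = (-5/4 + 1/4)*24 = -1*24 = -24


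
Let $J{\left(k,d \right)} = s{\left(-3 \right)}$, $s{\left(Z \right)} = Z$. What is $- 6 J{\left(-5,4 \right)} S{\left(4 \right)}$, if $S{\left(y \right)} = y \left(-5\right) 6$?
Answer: $-2160$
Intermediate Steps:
$J{\left(k,d \right)} = -3$
$S{\left(y \right)} = - 30 y$ ($S{\left(y \right)} = - 5 y 6 = - 30 y$)
$- 6 J{\left(-5,4 \right)} S{\left(4 \right)} = \left(-6\right) \left(-3\right) \left(\left(-30\right) 4\right) = 18 \left(-120\right) = -2160$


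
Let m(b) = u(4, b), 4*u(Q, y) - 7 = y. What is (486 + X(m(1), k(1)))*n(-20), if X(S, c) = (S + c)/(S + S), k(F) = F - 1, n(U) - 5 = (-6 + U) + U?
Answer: -39893/2 ≈ -19947.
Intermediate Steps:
n(U) = -1 + 2*U (n(U) = 5 + ((-6 + U) + U) = 5 + (-6 + 2*U) = -1 + 2*U)
u(Q, y) = 7/4 + y/4
m(b) = 7/4 + b/4
k(F) = -1 + F
X(S, c) = (S + c)/(2*S) (X(S, c) = (S + c)/((2*S)) = (S + c)*(1/(2*S)) = (S + c)/(2*S))
(486 + X(m(1), k(1)))*n(-20) = (486 + ((7/4 + (¼)*1) + (-1 + 1))/(2*(7/4 + (¼)*1)))*(-1 + 2*(-20)) = (486 + ((7/4 + ¼) + 0)/(2*(7/4 + ¼)))*(-1 - 40) = (486 + (½)*(2 + 0)/2)*(-41) = (486 + (½)*(½)*2)*(-41) = (486 + ½)*(-41) = (973/2)*(-41) = -39893/2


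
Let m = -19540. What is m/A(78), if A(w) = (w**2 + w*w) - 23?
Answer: -3908/2429 ≈ -1.6089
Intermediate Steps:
A(w) = -23 + 2*w**2 (A(w) = (w**2 + w**2) - 23 = 2*w**2 - 23 = -23 + 2*w**2)
m/A(78) = -19540/(-23 + 2*78**2) = -19540/(-23 + 2*6084) = -19540/(-23 + 12168) = -19540/12145 = -19540*1/12145 = -3908/2429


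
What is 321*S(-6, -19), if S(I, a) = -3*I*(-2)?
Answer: -11556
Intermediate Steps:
S(I, a) = 6*I
321*S(-6, -19) = 321*(6*(-6)) = 321*(-36) = -11556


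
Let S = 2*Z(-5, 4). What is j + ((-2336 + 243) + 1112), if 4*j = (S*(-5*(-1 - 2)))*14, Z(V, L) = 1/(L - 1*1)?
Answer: -946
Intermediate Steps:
Z(V, L) = 1/(-1 + L) (Z(V, L) = 1/(L - 1) = 1/(-1 + L))
S = ⅔ (S = 2/(-1 + 4) = 2/3 = 2*(⅓) = ⅔ ≈ 0.66667)
j = 35 (j = ((2*(-5*(-1 - 2))/3)*14)/4 = ((2*(-5*(-3))/3)*14)/4 = (((⅔)*15)*14)/4 = (10*14)/4 = (¼)*140 = 35)
j + ((-2336 + 243) + 1112) = 35 + ((-2336 + 243) + 1112) = 35 + (-2093 + 1112) = 35 - 981 = -946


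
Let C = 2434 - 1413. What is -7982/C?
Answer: -7982/1021 ≈ -7.8178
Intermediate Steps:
C = 1021
-7982/C = -7982/1021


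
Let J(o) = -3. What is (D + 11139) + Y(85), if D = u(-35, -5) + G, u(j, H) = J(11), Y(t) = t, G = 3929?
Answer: 15150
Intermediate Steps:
u(j, H) = -3
D = 3926 (D = -3 + 3929 = 3926)
(D + 11139) + Y(85) = (3926 + 11139) + 85 = 15065 + 85 = 15150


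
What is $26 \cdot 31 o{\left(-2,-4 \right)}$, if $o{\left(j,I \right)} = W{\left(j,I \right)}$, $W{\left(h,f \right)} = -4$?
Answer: $-3224$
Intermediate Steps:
$o{\left(j,I \right)} = -4$
$26 \cdot 31 o{\left(-2,-4 \right)} = 26 \cdot 31 \left(-4\right) = 806 \left(-4\right) = -3224$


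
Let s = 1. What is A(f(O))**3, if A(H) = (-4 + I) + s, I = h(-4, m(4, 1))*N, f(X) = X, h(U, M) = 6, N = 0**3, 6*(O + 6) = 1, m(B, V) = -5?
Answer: -27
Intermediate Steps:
O = -35/6 (O = -6 + (1/6)*1 = -6 + 1/6 = -35/6 ≈ -5.8333)
N = 0
I = 0 (I = 6*0 = 0)
A(H) = -3 (A(H) = (-4 + 0) + 1 = -4 + 1 = -3)
A(f(O))**3 = (-3)**3 = -27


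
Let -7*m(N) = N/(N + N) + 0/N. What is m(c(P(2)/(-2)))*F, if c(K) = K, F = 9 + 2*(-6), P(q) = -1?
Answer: 3/14 ≈ 0.21429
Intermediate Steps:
F = -3 (F = 9 - 12 = -3)
m(N) = -1/14 (m(N) = -(N/(N + N) + 0/N)/7 = -(N/((2*N)) + 0)/7 = -(N*(1/(2*N)) + 0)/7 = -(½ + 0)/7 = -⅐*½ = -1/14)
m(c(P(2)/(-2)))*F = -1/14*(-3) = 3/14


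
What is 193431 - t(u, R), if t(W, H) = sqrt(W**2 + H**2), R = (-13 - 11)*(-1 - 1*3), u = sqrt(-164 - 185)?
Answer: 193431 - sqrt(8867) ≈ 1.9334e+5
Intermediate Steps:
u = I*sqrt(349) (u = sqrt(-349) = I*sqrt(349) ≈ 18.682*I)
R = 96 (R = -24*(-1 - 3) = -24*(-4) = 96)
t(W, H) = sqrt(H**2 + W**2)
193431 - t(u, R) = 193431 - sqrt(96**2 + (I*sqrt(349))**2) = 193431 - sqrt(9216 - 349) = 193431 - sqrt(8867)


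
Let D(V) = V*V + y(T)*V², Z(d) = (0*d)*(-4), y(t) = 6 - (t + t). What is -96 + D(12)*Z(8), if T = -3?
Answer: -96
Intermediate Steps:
y(t) = 6 - 2*t
Z(d) = 0 (Z(d) = 0*(-4) = 0)
D(V) = 13*V² (D(V) = V*V + (6 - 2*(-3))*V² = V² + (6 + 6)*V² = V² + 12*V² = 13*V²)
-96 + D(12)*Z(8) = -96 + (13*12²)*0 = -96 + (13*144)*0 = -96 + 1872*0 = -96 + 0 = -96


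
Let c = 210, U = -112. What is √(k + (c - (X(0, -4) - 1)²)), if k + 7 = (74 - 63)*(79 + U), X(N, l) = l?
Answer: I*√185 ≈ 13.601*I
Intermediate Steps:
k = -370 (k = -7 + (74 - 63)*(79 - 112) = -7 + 11*(-33) = -7 - 363 = -370)
√(k + (c - (X(0, -4) - 1)²)) = √(-370 + (210 - (-4 - 1)²)) = √(-370 + (210 - 1*(-5)²)) = √(-370 + (210 - 1*25)) = √(-370 + (210 - 25)) = √(-370 + 185) = √(-185) = I*√185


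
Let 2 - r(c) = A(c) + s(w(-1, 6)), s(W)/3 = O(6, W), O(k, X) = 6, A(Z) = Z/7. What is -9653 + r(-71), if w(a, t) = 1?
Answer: -67612/7 ≈ -9658.9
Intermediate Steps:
A(Z) = Z/7 (A(Z) = Z*(⅐) = Z/7)
s(W) = 18 (s(W) = 3*6 = 18)
r(c) = -16 - c/7 (r(c) = 2 - (c/7 + 18) = 2 - (18 + c/7) = 2 + (-18 - c/7) = -16 - c/7)
-9653 + r(-71) = -9653 + (-16 - ⅐*(-71)) = -9653 + (-16 + 71/7) = -9653 - 41/7 = -67612/7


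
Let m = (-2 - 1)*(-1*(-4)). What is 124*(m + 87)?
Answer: 9300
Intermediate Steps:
m = -12 (m = -3*4 = -12)
124*(m + 87) = 124*(-12 + 87) = 124*75 = 9300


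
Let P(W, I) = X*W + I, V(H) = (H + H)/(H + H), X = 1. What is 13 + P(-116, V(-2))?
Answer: -102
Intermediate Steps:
V(H) = 1 (V(H) = (2*H)/((2*H)) = (2*H)*(1/(2*H)) = 1)
P(W, I) = I + W (P(W, I) = 1*W + I = W + I = I + W)
13 + P(-116, V(-2)) = 13 + (1 - 116) = 13 - 115 = -102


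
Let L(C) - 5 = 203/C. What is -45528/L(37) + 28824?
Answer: 2374794/97 ≈ 24482.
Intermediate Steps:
L(C) = 5 + 203/C
-45528/L(37) + 28824 = -45528/(5 + 203/37) + 28824 = -45528/388/37 + 28824 = -45528*37/388 + 28824 = -421134/97 + 28824 = 2374794/97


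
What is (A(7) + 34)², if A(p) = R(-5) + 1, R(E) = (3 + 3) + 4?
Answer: 2025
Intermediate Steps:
R(E) = 10 (R(E) = 6 + 4 = 10)
A(p) = 11 (A(p) = 10 + 1 = 11)
(A(7) + 34)² = (11 + 34)² = 45² = 2025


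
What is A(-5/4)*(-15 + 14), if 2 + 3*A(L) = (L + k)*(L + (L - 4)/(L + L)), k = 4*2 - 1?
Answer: -77/80 ≈ -0.96250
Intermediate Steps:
k = 7 (k = 8 - 1 = 7)
A(L) = -⅔ + (7 + L)*(L + (-4 + L)/(2*L))/3 (A(L) = -⅔ + ((L + 7)*(L + (L - 4)/(L + L)))/3 = -⅔ + ((7 + L)*(L + (-4 + L)/((2*L))))/3 = -⅔ + ((7 + L)*(L + (-4 + L)*(1/(2*L))))/3 = -⅔ + ((7 + L)*(L + (-4 + L)/(2*L)))/3 = -⅔ + (7 + L)*(L + (-4 + L)/(2*L))/3)
A(-5/4)*(-15 + 14) = ((-28 + (-5/4)*(-1 + 2*(-5/4)² + 15*(-5/4)))/(6*((-5/4))))*(-15 + 14) = ((-28 + (-5*¼)*(-1 + 2*(-5*¼)² + 15*(-5*¼)))/(6*((-5*¼))))*(-1) = ((-28 - 5*(-1 + 2*(-5/4)² + 15*(-5/4))/4)/(6*(-5/4)))*(-1) = ((⅙)*(-⅘)*(-28 - 5*(-1 + 2*(25/16) - 75/4)/4))*(-1) = ((⅙)*(-⅘)*(-28 - 5*(-1 + 25/8 - 75/4)/4))*(-1) = ((⅙)*(-⅘)*(-28 - 5/4*(-133/8)))*(-1) = ((⅙)*(-⅘)*(-28 + 665/32))*(-1) = ((⅙)*(-⅘)*(-231/32))*(-1) = (77/80)*(-1) = -77/80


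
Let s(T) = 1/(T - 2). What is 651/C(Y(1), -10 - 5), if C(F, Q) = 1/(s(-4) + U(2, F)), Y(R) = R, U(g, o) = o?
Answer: 1085/2 ≈ 542.50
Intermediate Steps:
s(T) = 1/(-2 + T)
C(F, Q) = 1/(-⅙ + F) (C(F, Q) = 1/(1/(-2 - 4) + F) = 1/(1/(-6) + F) = 1/(-⅙ + F))
651/C(Y(1), -10 - 5) = 651/((6/(-1 + 6*1))) = 651/((6/(-1 + 6))) = 651/((6/5)) = 651/((6*(⅕))) = 651/(6/5) = 651*(⅚) = 1085/2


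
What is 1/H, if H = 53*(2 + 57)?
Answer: 1/3127 ≈ 0.00031980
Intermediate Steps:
H = 3127 (H = 53*59 = 3127)
1/H = 1/3127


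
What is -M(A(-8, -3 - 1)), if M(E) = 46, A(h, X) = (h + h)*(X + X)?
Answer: -46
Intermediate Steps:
A(h, X) = 4*X*h (A(h, X) = (2*h)*(2*X) = 4*X*h)
-M(A(-8, -3 - 1)) = -1*46 = -46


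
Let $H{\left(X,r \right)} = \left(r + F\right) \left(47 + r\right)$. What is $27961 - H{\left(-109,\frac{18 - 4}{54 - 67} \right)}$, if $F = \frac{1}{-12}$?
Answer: $\frac{18937655}{676} \approx 28014.0$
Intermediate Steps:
$F = - \frac{1}{12} \approx -0.083333$
$H{\left(X,r \right)} = \left(47 + r\right) \left(- \frac{1}{12} + r\right)$ ($H{\left(X,r \right)} = \left(r - \frac{1}{12}\right) \left(47 + r\right) = \left(- \frac{1}{12} + r\right) \left(47 + r\right) = \left(47 + r\right) \left(- \frac{1}{12} + r\right)$)
$27961 - H{\left(-109,\frac{18 - 4}{54 - 67} \right)} = 27961 - \left(- \frac{47}{12} + \left(\frac{18 - 4}{54 - 67}\right)^{2} + \frac{563 \frac{18 - 4}{54 - 67}}{12}\right) = 27961 - \left(- \frac{47}{12} + \left(\frac{14}{-13}\right)^{2} + \frac{563 \frac{14}{-13}}{12}\right) = 27961 - \left(- \frac{47}{12} + \left(14 \left(- \frac{1}{13}\right)\right)^{2} + \frac{563 \cdot 14 \left(- \frac{1}{13}\right)}{12}\right) = 27961 - \left(- \frac{47}{12} + \left(- \frac{14}{13}\right)^{2} + \frac{563}{12} \left(- \frac{14}{13}\right)\right) = 27961 - \left(- \frac{47}{12} + \frac{196}{169} - \frac{3941}{78}\right) = 27961 - - \frac{36019}{676} = 27961 + \frac{36019}{676} = \frac{18937655}{676}$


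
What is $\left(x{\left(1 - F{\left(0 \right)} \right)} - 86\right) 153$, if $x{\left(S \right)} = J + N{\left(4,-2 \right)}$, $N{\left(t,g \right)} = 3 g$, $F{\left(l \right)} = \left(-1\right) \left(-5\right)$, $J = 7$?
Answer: $-13005$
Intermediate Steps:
$F{\left(l \right)} = 5$
$x{\left(S \right)} = 1$ ($x{\left(S \right)} = 7 + 3 \left(-2\right) = 7 - 6 = 1$)
$\left(x{\left(1 - F{\left(0 \right)} \right)} - 86\right) 153 = \left(1 - 86\right) 153 = \left(-85\right) 153 = -13005$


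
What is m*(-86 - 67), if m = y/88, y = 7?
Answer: -1071/88 ≈ -12.170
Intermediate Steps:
m = 7/88 ≈ 0.079545
m*(-86 - 67) = 7*(-86 - 67)/88 = (7/88)*(-153) = -1071/88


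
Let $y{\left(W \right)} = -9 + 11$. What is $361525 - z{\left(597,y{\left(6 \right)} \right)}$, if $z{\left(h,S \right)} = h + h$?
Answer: $360331$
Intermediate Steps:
$y{\left(W \right)} = 2$
$z{\left(h,S \right)} = 2 h$
$361525 - z{\left(597,y{\left(6 \right)} \right)} = 361525 - 2 \cdot 597 = 361525 - 1194 = 360331$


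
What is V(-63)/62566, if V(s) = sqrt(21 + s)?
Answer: I*sqrt(42)/62566 ≈ 0.00010358*I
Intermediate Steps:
V(-63)/62566 = sqrt(21 - 63)/62566 = sqrt(-42)*(1/62566) = (I*sqrt(42))*(1/62566) = I*sqrt(42)/62566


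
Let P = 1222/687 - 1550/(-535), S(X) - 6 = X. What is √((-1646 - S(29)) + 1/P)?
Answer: I*√49644618879085/171862 ≈ 40.997*I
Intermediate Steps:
S(X) = 6 + X
P = 343724/73509 (P = 1222*(1/687) - 1550*(-1/535) = 1222/687 + 310/107 = 343724/73509 ≈ 4.6759)
√((-1646 - S(29)) + 1/P) = √((-1646 - (6 + 29)) + 1/(343724/73509)) = √((-1646 - 1*35) + 73509/343724) = √((-1646 - 35) + 73509/343724) = √(-1681 + 73509/343724) = √(-577726535/343724) = I*√49644618879085/171862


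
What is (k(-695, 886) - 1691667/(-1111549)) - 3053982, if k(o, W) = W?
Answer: -3393664114037/1111549 ≈ -3.0531e+6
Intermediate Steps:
(k(-695, 886) - 1691667/(-1111549)) - 3053982 = (886 - 1691667/(-1111549)) - 3053982 = (886 - 1691667*(-1/1111549)) - 3053982 = (886 + 1691667/1111549) - 3053982 = 986524081/1111549 - 3053982 = -3393664114037/1111549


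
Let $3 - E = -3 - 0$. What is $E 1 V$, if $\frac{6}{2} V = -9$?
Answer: $-18$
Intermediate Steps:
$V = -3$ ($V = \frac{1}{3} \left(-9\right) = -3$)
$E = 6$ ($E = 3 - \left(-3 - 0\right) = 3 - \left(-3 + 0\right) = 3 - -3 = 3 + 3 = 6$)
$E 1 V = 6 \cdot 1 \left(-3\right) = 6 \left(-3\right) = -18$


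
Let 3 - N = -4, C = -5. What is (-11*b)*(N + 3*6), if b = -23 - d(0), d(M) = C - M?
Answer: 4950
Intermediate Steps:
N = 7 (N = 3 - 1*(-4) = 3 + 4 = 7)
d(M) = -5 - M
b = -18 (b = -23 - (-5 - 1*0) = -23 - (-5 + 0) = -23 - 1*(-5) = -23 + 5 = -18)
(-11*b)*(N + 3*6) = (-11*(-18))*(7 + 3*6) = 198*(7 + 18) = 198*25 = 4950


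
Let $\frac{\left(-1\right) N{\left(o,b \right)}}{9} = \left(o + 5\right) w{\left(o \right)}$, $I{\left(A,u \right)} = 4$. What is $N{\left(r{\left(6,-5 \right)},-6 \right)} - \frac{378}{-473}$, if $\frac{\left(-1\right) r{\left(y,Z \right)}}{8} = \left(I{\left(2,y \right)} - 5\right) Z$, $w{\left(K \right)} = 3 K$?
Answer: $- \frac{17879022}{473} \approx -37799.0$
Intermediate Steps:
$r{\left(y,Z \right)} = 8 Z$ ($r{\left(y,Z \right)} = - 8 \left(4 - 5\right) Z = - 8 \left(- Z\right) = 8 Z$)
$N{\left(o,b \right)} = - 27 o \left(5 + o\right)$ ($N{\left(o,b \right)} = - 9 \left(o + 5\right) 3 o = - 9 \left(5 + o\right) 3 o = - 9 \cdot 3 o \left(5 + o\right) = - 27 o \left(5 + o\right)$)
$N{\left(r{\left(6,-5 \right)},-6 \right)} - \frac{378}{-473} = - 27 \cdot 8 \left(-5\right) \left(5 + 8 \left(-5\right)\right) - \frac{378}{-473} = \left(-27\right) \left(-40\right) \left(5 - 40\right) - - \frac{378}{473} = \left(-27\right) \left(-40\right) \left(-35\right) + \frac{378}{473} = -37800 + \frac{378}{473} = - \frac{17879022}{473}$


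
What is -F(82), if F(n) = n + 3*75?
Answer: -307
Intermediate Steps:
F(n) = 225 + n (F(n) = n + 225 = 225 + n)
-F(82) = -(225 + 82) = -1*307 = -307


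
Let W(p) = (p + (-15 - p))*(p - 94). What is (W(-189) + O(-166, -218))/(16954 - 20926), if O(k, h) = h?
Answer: -4027/3972 ≈ -1.0138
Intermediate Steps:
W(p) = 1410 - 15*p (W(p) = -15*(-94 + p) = 1410 - 15*p)
(W(-189) + O(-166, -218))/(16954 - 20926) = ((1410 - 15*(-189)) - 218)/(16954 - 20926) = ((1410 + 2835) - 218)/(-3972) = (4245 - 218)*(-1/3972) = 4027*(-1/3972) = -4027/3972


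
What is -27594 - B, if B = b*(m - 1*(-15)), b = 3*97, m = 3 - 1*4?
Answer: -31668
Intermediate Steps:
m = -1 (m = 3 - 4 = -1)
b = 291
B = 4074 (B = 291*(-1 - 1*(-15)) = 291*(-1 + 15) = 291*14 = 4074)
-27594 - B = -27594 - 1*4074 = -27594 - 4074 = -31668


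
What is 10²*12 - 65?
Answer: 1135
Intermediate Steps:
10²*12 - 65 = 100*12 - 65 = 1200 - 65 = 1135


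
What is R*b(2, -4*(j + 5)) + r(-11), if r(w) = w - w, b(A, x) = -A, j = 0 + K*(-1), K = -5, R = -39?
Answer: 78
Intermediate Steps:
j = 5 (j = 0 - 5*(-1) = 0 + 5 = 5)
r(w) = 0
R*b(2, -4*(j + 5)) + r(-11) = -(-39)*2 + 0 = -39*(-2) + 0 = 78 + 0 = 78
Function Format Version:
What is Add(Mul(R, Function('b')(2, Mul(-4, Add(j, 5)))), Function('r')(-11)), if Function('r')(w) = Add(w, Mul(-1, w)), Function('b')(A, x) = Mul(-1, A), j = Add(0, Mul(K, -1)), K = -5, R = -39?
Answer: 78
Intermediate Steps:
j = 5 (j = Add(0, Mul(-5, -1)) = Add(0, 5) = 5)
Function('r')(w) = 0
Add(Mul(R, Function('b')(2, Mul(-4, Add(j, 5)))), Function('r')(-11)) = Add(Mul(-39, Mul(-1, 2)), 0) = Add(Mul(-39, -2), 0) = Add(78, 0) = 78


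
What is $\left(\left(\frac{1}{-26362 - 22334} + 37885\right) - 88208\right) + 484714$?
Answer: $\frac{21153104135}{48696} \approx 4.3439 \cdot 10^{5}$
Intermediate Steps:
$\left(\left(\frac{1}{-26362 - 22334} + 37885\right) - 88208\right) + 484714 = \left(\left(\frac{1}{-48696} + 37885\right) - 88208\right) + 484714 = \left(\left(- \frac{1}{48696} + 37885\right) - 88208\right) + 484714 = \left(\frac{1844847959}{48696} - 88208\right) + 484714 = - \frac{2450528809}{48696} + 484714 = \frac{21153104135}{48696}$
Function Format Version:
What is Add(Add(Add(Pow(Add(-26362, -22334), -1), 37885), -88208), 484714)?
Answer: Rational(21153104135, 48696) ≈ 4.3439e+5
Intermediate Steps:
Add(Add(Add(Pow(Add(-26362, -22334), -1), 37885), -88208), 484714) = Add(Add(Add(Pow(-48696, -1), 37885), -88208), 484714) = Add(Add(Add(Rational(-1, 48696), 37885), -88208), 484714) = Add(Add(Rational(1844847959, 48696), -88208), 484714) = Add(Rational(-2450528809, 48696), 484714) = Rational(21153104135, 48696)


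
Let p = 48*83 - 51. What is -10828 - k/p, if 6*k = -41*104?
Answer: -127757440/11799 ≈ -10828.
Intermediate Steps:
p = 3933 (p = 3984 - 51 = 3933)
k = -2132/3 (k = (-41*104)/6 = (⅙)*(-4264) = -2132/3 ≈ -710.67)
-10828 - k/p = -10828 - (-2132)/(3*3933) = -10828 - 1*(-2132/11799) = -10828 + 2132/11799 = -127757440/11799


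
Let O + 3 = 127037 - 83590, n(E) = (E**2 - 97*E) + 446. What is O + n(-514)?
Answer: 357944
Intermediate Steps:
n(E) = 446 + E**2 - 97*E
O = 43444 (O = -3 + (127037 - 83590) = -3 + 43447 = 43444)
O + n(-514) = 43444 + (446 + (-514)**2 - 97*(-514)) = 43444 + (446 + 264196 + 49858) = 43444 + 314500 = 357944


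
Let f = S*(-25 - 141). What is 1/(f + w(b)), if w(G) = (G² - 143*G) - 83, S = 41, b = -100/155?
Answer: -961/6531269 ≈ -0.00014714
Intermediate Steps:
b = -20/31 (b = -100*1/155 = -20/31 ≈ -0.64516)
w(G) = -83 + G² - 143*G
f = -6806 (f = 41*(-25 - 141) = 41*(-166) = -6806)
1/(f + w(b)) = 1/(-6806 + (-83 + (-20/31)² - 143*(-20/31))) = 1/(-6806 + (-83 + 400/961 + 2860/31)) = 1/(-6806 + 9297/961) = 1/(-6531269/961) = -961/6531269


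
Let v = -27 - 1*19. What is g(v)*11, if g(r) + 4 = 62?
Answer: 638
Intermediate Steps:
v = -46 (v = -27 - 19 = -46)
g(r) = 58 (g(r) = -4 + 62 = 58)
g(v)*11 = 58*11 = 638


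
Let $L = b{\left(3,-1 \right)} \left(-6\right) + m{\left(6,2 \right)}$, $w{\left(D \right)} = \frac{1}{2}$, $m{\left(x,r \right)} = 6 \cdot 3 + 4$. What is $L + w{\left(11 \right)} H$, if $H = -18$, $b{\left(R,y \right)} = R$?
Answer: $-5$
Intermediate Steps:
$m{\left(x,r \right)} = 22$ ($m{\left(x,r \right)} = 18 + 4 = 22$)
$w{\left(D \right)} = \frac{1}{2}$
$L = 4$ ($L = 3 \left(-6\right) + 22 = -18 + 22 = 4$)
$L + w{\left(11 \right)} H = 4 + \frac{1}{2} \left(-18\right) = 4 - 9 = -5$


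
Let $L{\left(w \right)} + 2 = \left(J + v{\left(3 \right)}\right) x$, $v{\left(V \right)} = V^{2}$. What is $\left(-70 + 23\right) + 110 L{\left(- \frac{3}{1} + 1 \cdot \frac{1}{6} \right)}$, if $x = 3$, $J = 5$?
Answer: $4353$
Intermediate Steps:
$L{\left(w \right)} = 40$ ($L{\left(w \right)} = -2 + \left(5 + 3^{2}\right) 3 = -2 + \left(5 + 9\right) 3 = -2 + 14 \cdot 3 = -2 + 42 = 40$)
$\left(-70 + 23\right) + 110 L{\left(- \frac{3}{1} + 1 \cdot \frac{1}{6} \right)} = \left(-70 + 23\right) + 110 \cdot 40 = -47 + 4400 = 4353$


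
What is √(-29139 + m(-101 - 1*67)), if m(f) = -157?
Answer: 4*I*√1831 ≈ 171.16*I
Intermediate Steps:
√(-29139 + m(-101 - 1*67)) = √(-29139 - 157) = √(-29296) = 4*I*√1831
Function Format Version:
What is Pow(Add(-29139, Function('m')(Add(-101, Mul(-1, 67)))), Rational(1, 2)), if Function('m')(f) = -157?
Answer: Mul(4, I, Pow(1831, Rational(1, 2))) ≈ Mul(171.16, I)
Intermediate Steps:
Pow(Add(-29139, Function('m')(Add(-101, Mul(-1, 67)))), Rational(1, 2)) = Pow(Add(-29139, -157), Rational(1, 2)) = Pow(-29296, Rational(1, 2)) = Mul(4, I, Pow(1831, Rational(1, 2)))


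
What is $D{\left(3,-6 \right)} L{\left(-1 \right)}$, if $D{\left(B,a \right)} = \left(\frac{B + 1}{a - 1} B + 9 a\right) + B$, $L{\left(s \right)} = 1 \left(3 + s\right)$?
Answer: $- \frac{738}{7} \approx -105.43$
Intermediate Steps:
$L{\left(s \right)} = 3 + s$
$D{\left(B,a \right)} = B + 9 a + \frac{B \left(1 + B\right)}{-1 + a}$ ($D{\left(B,a \right)} = \left(\frac{1 + B}{-1 + a} B + 9 a\right) + B = \left(\frac{B \left(1 + B\right)}{-1 + a} + 9 a\right) + B = \left(9 a + \frac{B \left(1 + B\right)}{-1 + a}\right) + B = B + 9 a + \frac{B \left(1 + B\right)}{-1 + a}$)
$D{\left(3,-6 \right)} L{\left(-1 \right)} = \frac{3^{2} - -54 + 9 \left(-6\right)^{2} + 3 \left(-6\right)}{-1 - 6} \left(3 - 1\right) = \frac{9 + 54 + 9 \cdot 36 - 18}{-7} \cdot 2 = - \frac{9 + 54 + 324 - 18}{7} \cdot 2 = \left(- \frac{1}{7}\right) 369 \cdot 2 = \left(- \frac{369}{7}\right) 2 = - \frac{738}{7}$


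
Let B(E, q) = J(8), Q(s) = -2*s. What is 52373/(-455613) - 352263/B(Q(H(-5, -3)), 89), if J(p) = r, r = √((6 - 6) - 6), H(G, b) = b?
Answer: -52373/455613 + 117421*I*√6/2 ≈ -0.11495 + 1.4381e+5*I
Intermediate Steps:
r = I*√6 (r = √(0 - 6) = √(-6) = I*√6 ≈ 2.4495*I)
J(p) = I*√6
B(E, q) = I*√6
52373/(-455613) - 352263/B(Q(H(-5, -3)), 89) = 52373/(-455613) - 352263*(-I*√6/6) = 52373*(-1/455613) - (-117421)*I*√6/2 = -52373/455613 + 117421*I*√6/2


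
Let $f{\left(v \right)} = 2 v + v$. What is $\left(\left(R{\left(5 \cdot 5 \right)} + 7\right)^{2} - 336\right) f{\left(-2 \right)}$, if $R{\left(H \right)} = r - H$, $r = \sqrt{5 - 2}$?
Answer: $54 + 216 \sqrt{3} \approx 428.12$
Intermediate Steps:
$r = \sqrt{3} \approx 1.732$
$f{\left(v \right)} = 3 v$
$R{\left(H \right)} = \sqrt{3} - H$
$\left(\left(R{\left(5 \cdot 5 \right)} + 7\right)^{2} - 336\right) f{\left(-2 \right)} = \left(\left(\left(\sqrt{3} - 5 \cdot 5\right) + 7\right)^{2} - 336\right) 3 \left(-2\right) = \left(\left(\left(\sqrt{3} - 25\right) + 7\right)^{2} - 336\right) \left(-6\right) = \left(\left(\left(-25 + \sqrt{3}\right) + 7\right)^{2} - 336\right) \left(-6\right) = \left(\left(-18 + \sqrt{3}\right)^{2} - 336\right) \left(-6\right) = \left(-336 + \left(-18 + \sqrt{3}\right)^{2}\right) \left(-6\right) = 2016 - 6 \left(-18 + \sqrt{3}\right)^{2}$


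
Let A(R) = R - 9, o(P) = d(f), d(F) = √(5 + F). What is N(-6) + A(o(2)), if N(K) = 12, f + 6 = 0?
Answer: 3 + I ≈ 3.0 + 1.0*I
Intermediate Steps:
f = -6 (f = -6 + 0 = -6)
o(P) = I (o(P) = √(5 - 6) = √(-1) = I)
A(R) = -9 + R
N(-6) + A(o(2)) = 12 + (-9 + I) = 3 + I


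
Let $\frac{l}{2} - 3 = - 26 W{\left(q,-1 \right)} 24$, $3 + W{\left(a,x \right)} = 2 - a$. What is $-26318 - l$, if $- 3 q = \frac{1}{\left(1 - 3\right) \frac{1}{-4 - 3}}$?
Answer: $-26116$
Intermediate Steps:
$q = - \frac{7}{6}$ ($q = - \frac{1}{3 \frac{1 - 3}{-4 - 3}} = - \frac{1}{3 \left(- \frac{2}{-7}\right)} = - \frac{1}{3 \left(\left(-2\right) \left(- \frac{1}{7}\right)\right)} = - \frac{1}{3 \cdot \frac{2}{7}} = \left(- \frac{1}{3}\right) \frac{7}{2} = - \frac{7}{6} \approx -1.1667$)
$W{\left(a,x \right)} = -1 - a$ ($W{\left(a,x \right)} = -3 - \left(-2 + a\right) = -1 - a$)
$l = -202$ ($l = 6 + 2 - 26 \left(-1 - - \frac{7}{6}\right) 24 = 6 + 2 - 26 \left(-1 + \frac{7}{6}\right) 24 = 6 + 2 \left(-26\right) \frac{1}{6} \cdot 24 = 6 + 2 \left(\left(- \frac{13}{3}\right) 24\right) = 6 + 2 \left(-104\right) = 6 - 208 = -202$)
$-26318 - l = -26318 - -202 = -26318 + 202 = -26116$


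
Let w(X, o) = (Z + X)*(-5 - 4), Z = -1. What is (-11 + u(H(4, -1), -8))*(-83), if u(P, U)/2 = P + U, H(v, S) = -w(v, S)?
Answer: -2241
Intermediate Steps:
w(X, o) = 9 - 9*X (w(X, o) = (-1 + X)*(-5 - 4) = (-1 + X)*(-9) = 9 - 9*X)
H(v, S) = -9 + 9*v (H(v, S) = -(9 - 9*v) = -9 + 9*v)
u(P, U) = 2*P + 2*U (u(P, U) = 2*(P + U) = 2*P + 2*U)
(-11 + u(H(4, -1), -8))*(-83) = (-11 + (2*(-9 + 9*4) + 2*(-8)))*(-83) = (-11 + (2*(-9 + 36) - 16))*(-83) = (-11 + (2*27 - 16))*(-83) = (-11 + (54 - 16))*(-83) = (-11 + 38)*(-83) = 27*(-83) = -2241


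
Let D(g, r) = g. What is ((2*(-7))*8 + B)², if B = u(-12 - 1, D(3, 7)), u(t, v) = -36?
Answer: 21904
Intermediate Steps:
B = -36
((2*(-7))*8 + B)² = ((2*(-7))*8 - 36)² = (-14*8 - 36)² = (-112 - 36)² = (-148)² = 21904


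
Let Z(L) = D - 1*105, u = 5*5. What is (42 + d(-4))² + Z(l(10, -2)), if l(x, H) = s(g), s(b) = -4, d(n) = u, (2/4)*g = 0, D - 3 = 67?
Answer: 4454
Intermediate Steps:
D = 70 (D = 3 + 67 = 70)
g = 0 (g = 2*0 = 0)
u = 25
d(n) = 25
l(x, H) = -4
Z(L) = -35 (Z(L) = 70 - 1*105 = 70 - 105 = -35)
(42 + d(-4))² + Z(l(10, -2)) = (42 + 25)² - 35 = 67² - 35 = 4489 - 35 = 4454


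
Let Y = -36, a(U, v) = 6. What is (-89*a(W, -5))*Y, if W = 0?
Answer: 19224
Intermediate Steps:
(-89*a(W, -5))*Y = -89*6*(-36) = -534*(-36) = 19224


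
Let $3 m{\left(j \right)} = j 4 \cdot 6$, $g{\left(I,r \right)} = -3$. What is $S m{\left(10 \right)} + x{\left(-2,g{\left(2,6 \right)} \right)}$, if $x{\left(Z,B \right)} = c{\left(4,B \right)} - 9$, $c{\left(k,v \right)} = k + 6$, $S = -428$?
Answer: $-34239$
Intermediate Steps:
$c{\left(k,v \right)} = 6 + k$
$x{\left(Z,B \right)} = 1$ ($x{\left(Z,B \right)} = \left(6 + 4\right) - 9 = 10 - 9 = 1$)
$m{\left(j \right)} = 8 j$ ($m{\left(j \right)} = \frac{j 4 \cdot 6}{3} = \frac{4 j 6}{3} = \frac{24 j}{3} = 8 j$)
$S m{\left(10 \right)} + x{\left(-2,g{\left(2,6 \right)} \right)} = - 428 \cdot 8 \cdot 10 + 1 = \left(-428\right) 80 + 1 = -34240 + 1 = -34239$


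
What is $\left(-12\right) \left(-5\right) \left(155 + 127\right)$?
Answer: $16920$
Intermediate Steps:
$\left(-12\right) \left(-5\right) \left(155 + 127\right) = 60 \cdot 282 = 16920$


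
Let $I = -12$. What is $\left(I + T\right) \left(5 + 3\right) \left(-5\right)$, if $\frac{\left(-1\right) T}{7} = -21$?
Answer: $-5400$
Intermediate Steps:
$T = 147$ ($T = \left(-7\right) \left(-21\right) = 147$)
$\left(I + T\right) \left(5 + 3\right) \left(-5\right) = \left(-12 + 147\right) \left(5 + 3\right) \left(-5\right) = 135 \cdot 8 \left(-5\right) = 135 \left(-40\right) = -5400$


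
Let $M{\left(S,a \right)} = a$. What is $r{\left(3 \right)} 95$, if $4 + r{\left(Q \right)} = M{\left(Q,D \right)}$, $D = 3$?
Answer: $-95$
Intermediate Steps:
$r{\left(Q \right)} = -1$ ($r{\left(Q \right)} = -4 + 3 = -1$)
$r{\left(3 \right)} 95 = \left(-1\right) 95 = -95$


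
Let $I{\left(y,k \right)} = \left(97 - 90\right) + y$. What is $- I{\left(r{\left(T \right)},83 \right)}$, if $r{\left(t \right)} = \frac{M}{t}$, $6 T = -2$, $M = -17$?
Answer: $-58$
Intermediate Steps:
$T = - \frac{1}{3}$ ($T = \frac{1}{6} \left(-2\right) = - \frac{1}{3} \approx -0.33333$)
$r{\left(t \right)} = - \frac{17}{t}$
$I{\left(y,k \right)} = 7 + y$
$- I{\left(r{\left(T \right)},83 \right)} = - (7 - \frac{17}{- \frac{1}{3}}) = - (7 - -51) = - (7 + 51) = \left(-1\right) 58 = -58$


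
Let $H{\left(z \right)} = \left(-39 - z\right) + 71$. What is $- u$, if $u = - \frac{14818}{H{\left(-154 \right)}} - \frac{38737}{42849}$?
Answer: $\frac{3452374}{42849} \approx 80.571$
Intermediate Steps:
$H{\left(z \right)} = 32 - z$
$u = - \frac{3452374}{42849}$ ($u = - \frac{14818}{32 - -154} - \frac{38737}{42849} = - \frac{14818}{32 + 154} - \frac{38737}{42849} = - \frac{14818}{186} - \frac{38737}{42849} = \left(-14818\right) \frac{1}{186} - \frac{38737}{42849} = - \frac{239}{3} - \frac{38737}{42849} = - \frac{3452374}{42849} \approx -80.571$)
$- u = \left(-1\right) \left(- \frac{3452374}{42849}\right) = \frac{3452374}{42849}$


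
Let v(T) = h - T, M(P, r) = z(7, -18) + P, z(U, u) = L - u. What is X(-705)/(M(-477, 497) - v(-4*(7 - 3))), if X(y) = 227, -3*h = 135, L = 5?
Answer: -227/425 ≈ -0.53412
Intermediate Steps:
h = -45 (h = -⅓*135 = -45)
z(U, u) = 5 - u
M(P, r) = 23 + P (M(P, r) = (5 - 1*(-18)) + P = (5 + 18) + P = 23 + P)
v(T) = -45 - T
X(-705)/(M(-477, 497) - v(-4*(7 - 3))) = 227/((23 - 477) - (-45 - (-4)*(7 - 3))) = 227/(-454 - (-45 - (-4)*4)) = 227/(-454 - (-45 - 1*(-16))) = 227/(-454 - (-45 + 16)) = 227/(-454 - 1*(-29)) = 227/(-454 + 29) = 227/(-425) = 227*(-1/425) = -227/425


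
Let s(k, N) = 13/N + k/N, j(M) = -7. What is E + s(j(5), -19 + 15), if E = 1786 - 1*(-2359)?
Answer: 8287/2 ≈ 4143.5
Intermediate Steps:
E = 4145 (E = 1786 + 2359 = 4145)
E + s(j(5), -19 + 15) = 4145 + (13 - 7)/(-19 + 15) = 4145 + 6/(-4) = 4145 - ¼*6 = 4145 - 3/2 = 8287/2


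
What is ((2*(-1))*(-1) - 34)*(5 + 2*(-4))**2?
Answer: -288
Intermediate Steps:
((2*(-1))*(-1) - 34)*(5 + 2*(-4))**2 = (-2*(-1) - 34)*(5 - 8)**2 = (2 - 34)*(-3)**2 = -32*9 = -288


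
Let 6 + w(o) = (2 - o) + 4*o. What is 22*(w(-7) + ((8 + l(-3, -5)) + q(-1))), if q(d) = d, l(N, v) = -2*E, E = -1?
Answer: -352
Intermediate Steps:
l(N, v) = 2 (l(N, v) = -2*(-1) = 2)
w(o) = -4 + 3*o (w(o) = -6 + ((2 - o) + 4*o) = -6 + (2 + 3*o) = -4 + 3*o)
22*(w(-7) + ((8 + l(-3, -5)) + q(-1))) = 22*((-4 + 3*(-7)) + ((8 + 2) - 1)) = 22*((-4 - 21) + (10 - 1)) = 22*(-25 + 9) = 22*(-16) = -352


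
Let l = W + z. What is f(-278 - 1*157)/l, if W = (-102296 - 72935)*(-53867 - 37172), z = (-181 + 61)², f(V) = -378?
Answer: -378/15952869409 ≈ -2.3695e-8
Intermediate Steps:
z = 14400 (z = (-120)² = 14400)
W = 15952855009 (W = -175231*(-91039) = 15952855009)
l = 15952869409 (l = 15952855009 + 14400 = 15952869409)
f(-278 - 1*157)/l = -378/15952869409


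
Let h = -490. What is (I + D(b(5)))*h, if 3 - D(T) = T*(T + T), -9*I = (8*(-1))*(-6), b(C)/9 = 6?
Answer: 8576470/3 ≈ 2.8588e+6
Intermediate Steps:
b(C) = 54 (b(C) = 9*6 = 54)
I = -16/3 (I = -8*(-1)*(-6)/9 = -(-8)*(-6)/9 = -⅑*48 = -16/3 ≈ -5.3333)
D(T) = 3 - 2*T² (D(T) = 3 - T*(T + T) = 3 - T*2*T = 3 - 2*T²)
(I + D(b(5)))*h = (-16/3 + (3 - 2*54²))*(-490) = (-16/3 + (3 - 2*2916))*(-490) = (-16/3 + (3 - 5832))*(-490) = (-16/3 - 5829)*(-490) = -17503/3*(-490) = 8576470/3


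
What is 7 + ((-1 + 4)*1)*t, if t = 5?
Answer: 22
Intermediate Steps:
7 + ((-1 + 4)*1)*t = 7 + ((-1 + 4)*1)*5 = 7 + (3*1)*5 = 7 + 3*5 = 7 + 15 = 22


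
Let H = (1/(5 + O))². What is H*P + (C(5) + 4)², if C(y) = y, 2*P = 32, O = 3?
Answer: 325/4 ≈ 81.250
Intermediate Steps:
P = 16 (P = (½)*32 = 16)
H = 1/64 (H = (1/(5 + 3))² = (1/8)² = (⅛)² = 1/64 ≈ 0.015625)
H*P + (C(5) + 4)² = (1/64)*16 + (5 + 4)² = ¼ + 9² = ¼ + 81 = 325/4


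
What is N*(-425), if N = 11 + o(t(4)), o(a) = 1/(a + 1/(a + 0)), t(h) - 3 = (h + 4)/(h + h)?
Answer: -4775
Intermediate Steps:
t(h) = 3 + (4 + h)/(2*h) (t(h) = 3 + (h + 4)/(h + h) = 3 + (4 + h)/((2*h)) = 3 + (4 + h)*(1/(2*h)) = 3 + (4 + h)/(2*h))
o(a) = 1/(a + 1/a)
N = 191/17 (N = 11 + (7/2 + 2/4)/(1 + (7/2 + 2/4)²) = 11 + (7/2 + 2*(¼))/(1 + (7/2 + 2*(¼))²) = 11 + (7/2 + ½)/(1 + (7/2 + ½)²) = 11 + 4/(1 + 4²) = 11 + 4/(1 + 16) = 11 + 4/17 = 191/17 ≈ 11.235)
N*(-425) = (191/17)*(-425) = -4775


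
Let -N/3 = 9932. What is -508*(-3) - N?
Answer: 31320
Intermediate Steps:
N = -29796 (N = -3*9932 = -29796)
-508*(-3) - N = -508*(-3) - 1*(-29796) = 1524 + 29796 = 31320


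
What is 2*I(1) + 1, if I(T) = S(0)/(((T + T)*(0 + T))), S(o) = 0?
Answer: 1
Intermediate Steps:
I(T) = 0 (I(T) = 0/(((T + T)*(0 + T))) = 0/(((2*T)*T)) = 0/((2*T²)) = 0*(1/(2*T²)) = 0)
2*I(1) + 1 = 2*0 + 1 = 0 + 1 = 1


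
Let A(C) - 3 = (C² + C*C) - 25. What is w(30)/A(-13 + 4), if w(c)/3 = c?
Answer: 9/14 ≈ 0.64286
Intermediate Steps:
w(c) = 3*c
A(C) = -22 + 2*C² (A(C) = 3 + ((C² + C*C) - 25) = 3 + ((C² + C²) - 25) = 3 + (2*C² - 25) = 3 + (-25 + 2*C²) = -22 + 2*C²)
w(30)/A(-13 + 4) = (3*30)/(-22 + 2*(-13 + 4)²) = 90/(-22 + 2*(-9)²) = 90/(-22 + 2*81) = 90/(-22 + 162) = 90/140 = 90*(1/140) = 9/14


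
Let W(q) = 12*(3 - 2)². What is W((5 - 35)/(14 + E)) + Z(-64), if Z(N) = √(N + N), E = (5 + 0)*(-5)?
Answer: 12 + 8*I*√2 ≈ 12.0 + 11.314*I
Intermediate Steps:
E = -25 (E = 5*(-5) = -25)
Z(N) = √2*√N (Z(N) = √(2*N) = √2*√N)
W(q) = 12 (W(q) = 12*1² = 12*1 = 12)
W((5 - 35)/(14 + E)) + Z(-64) = 12 + √2*√(-64) = 12 + √2*(8*I) = 12 + 8*I*√2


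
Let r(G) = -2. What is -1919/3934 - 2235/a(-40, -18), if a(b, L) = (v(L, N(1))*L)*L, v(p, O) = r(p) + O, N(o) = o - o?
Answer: 1258163/424872 ≈ 2.9613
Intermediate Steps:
N(o) = 0
v(p, O) = -2 + O
a(b, L) = -2*L² (a(b, L) = ((-2 + 0)*L)*L = (-2*L)*L = -2*L²)
-1919/3934 - 2235/a(-40, -18) = -1919/3934 - 2235/((-2*(-18)²)) = -1919*1/3934 - 2235/((-2*324)) = -1919/3934 - 2235/(-648) = -1919/3934 - 2235*(-1/648) = -1919/3934 + 745/216 = 1258163/424872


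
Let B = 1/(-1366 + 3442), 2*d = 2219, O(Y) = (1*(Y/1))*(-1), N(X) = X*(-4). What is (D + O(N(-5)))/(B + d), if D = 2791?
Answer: 5752596/2303323 ≈ 2.4975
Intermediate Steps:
N(X) = -4*X
O(Y) = -Y (O(Y) = (1*(Y*1))*(-1) = (1*Y)*(-1) = Y*(-1) = -Y)
d = 2219/2 (d = (½)*2219 = 2219/2 ≈ 1109.5)
B = 1/2076 ≈ 0.00048170
(D + O(N(-5)))/(B + d) = (2791 - (-4)*(-5))/(1/2076 + 2219/2) = (2791 - 1*20)/(2303323/2076) = (2791 - 20)*(2076/2303323) = 2771*(2076/2303323) = 5752596/2303323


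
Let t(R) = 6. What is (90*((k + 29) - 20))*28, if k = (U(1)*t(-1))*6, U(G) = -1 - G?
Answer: -158760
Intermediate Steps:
k = -72 (k = ((-1 - 1*1)*6)*6 = ((-1 - 1)*6)*6 = -2*6*6 = -12*6 = -72)
(90*((k + 29) - 20))*28 = (90*((-72 + 29) - 20))*28 = (90*(-43 - 20))*28 = (90*(-63))*28 = -5670*28 = -158760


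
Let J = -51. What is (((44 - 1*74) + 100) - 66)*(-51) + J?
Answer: -255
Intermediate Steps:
(((44 - 1*74) + 100) - 66)*(-51) + J = (((44 - 1*74) + 100) - 66)*(-51) - 51 = (((44 - 74) + 100) - 66)*(-51) - 51 = ((-30 + 100) - 66)*(-51) - 51 = (70 - 66)*(-51) - 51 = 4*(-51) - 51 = -204 - 51 = -255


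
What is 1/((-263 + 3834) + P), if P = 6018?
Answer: 1/9589 ≈ 0.00010429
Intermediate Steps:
1/((-263 + 3834) + P) = 1/((-263 + 3834) + 6018) = 1/(3571 + 6018) = 1/9589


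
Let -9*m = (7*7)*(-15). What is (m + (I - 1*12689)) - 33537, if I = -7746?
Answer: -161671/3 ≈ -53890.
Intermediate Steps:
m = 245/3 (m = -7*7*(-15)/9 = -49*(-15)/9 = -1/9*(-735) = 245/3 ≈ 81.667)
(m + (I - 1*12689)) - 33537 = (245/3 + (-7746 - 1*12689)) - 33537 = (245/3 + (-7746 - 12689)) - 33537 = (245/3 - 20435) - 33537 = -61060/3 - 33537 = -161671/3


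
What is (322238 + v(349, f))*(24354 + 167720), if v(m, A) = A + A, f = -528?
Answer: 61690711468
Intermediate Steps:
v(m, A) = 2*A
(322238 + v(349, f))*(24354 + 167720) = (322238 + 2*(-528))*(24354 + 167720) = (322238 - 1056)*192074 = 321182*192074 = 61690711468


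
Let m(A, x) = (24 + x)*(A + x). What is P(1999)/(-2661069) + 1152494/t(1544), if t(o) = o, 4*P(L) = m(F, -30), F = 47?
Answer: 511144349243/684781756 ≈ 746.43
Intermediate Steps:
P(L) = -51/2 (P(L) = ((-30)**2 + 24*47 + 24*(-30) + 47*(-30))/4 = (900 + 1128 - 720 - 1410)/4 = (1/4)*(-102) = -51/2)
P(1999)/(-2661069) + 1152494/t(1544) = -51/2/(-2661069) + 1152494/1544 = -51/2*(-1/2661069) + 1152494*(1/1544) = 17/1774046 + 576247/772 = 511144349243/684781756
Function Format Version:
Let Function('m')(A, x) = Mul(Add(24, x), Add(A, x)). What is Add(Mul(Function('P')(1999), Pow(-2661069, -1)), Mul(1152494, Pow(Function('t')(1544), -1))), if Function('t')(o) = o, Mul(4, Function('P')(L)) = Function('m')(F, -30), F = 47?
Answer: Rational(511144349243, 684781756) ≈ 746.43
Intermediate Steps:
Function('P')(L) = Rational(-51, 2) (Function('P')(L) = Mul(Rational(1, 4), Add(Pow(-30, 2), Mul(24, 47), Mul(24, -30), Mul(47, -30))) = Mul(Rational(1, 4), Add(900, 1128, -720, -1410)) = Mul(Rational(1, 4), -102) = Rational(-51, 2))
Add(Mul(Function('P')(1999), Pow(-2661069, -1)), Mul(1152494, Pow(Function('t')(1544), -1))) = Add(Mul(Rational(-51, 2), Pow(-2661069, -1)), Mul(1152494, Pow(1544, -1))) = Add(Mul(Rational(-51, 2), Rational(-1, 2661069)), Mul(1152494, Rational(1, 1544))) = Add(Rational(17, 1774046), Rational(576247, 772)) = Rational(511144349243, 684781756)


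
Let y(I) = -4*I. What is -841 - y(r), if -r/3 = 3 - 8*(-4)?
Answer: -1261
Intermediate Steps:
r = -105 (r = -3*(3 - 8*(-4)) = -3*(3 + 32) = -3*35 = -105)
-841 - y(r) = -841 - (-4)*(-105) = -841 - 1*420 = -841 - 420 = -1261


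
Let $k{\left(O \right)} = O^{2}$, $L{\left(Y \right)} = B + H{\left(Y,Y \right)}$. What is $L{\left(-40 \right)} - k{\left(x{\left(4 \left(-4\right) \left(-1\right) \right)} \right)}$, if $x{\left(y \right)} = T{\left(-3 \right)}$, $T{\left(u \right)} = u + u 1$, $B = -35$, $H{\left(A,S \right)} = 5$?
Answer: $-66$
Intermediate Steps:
$T{\left(u \right)} = 2 u$ ($T{\left(u \right)} = u + u = 2 u$)
$x{\left(y \right)} = -6$ ($x{\left(y \right)} = 2 \left(-3\right) = -6$)
$L{\left(Y \right)} = -30$ ($L{\left(Y \right)} = -35 + 5 = -30$)
$L{\left(-40 \right)} - k{\left(x{\left(4 \left(-4\right) \left(-1\right) \right)} \right)} = -30 - \left(-6\right)^{2} = -30 - 36 = -66$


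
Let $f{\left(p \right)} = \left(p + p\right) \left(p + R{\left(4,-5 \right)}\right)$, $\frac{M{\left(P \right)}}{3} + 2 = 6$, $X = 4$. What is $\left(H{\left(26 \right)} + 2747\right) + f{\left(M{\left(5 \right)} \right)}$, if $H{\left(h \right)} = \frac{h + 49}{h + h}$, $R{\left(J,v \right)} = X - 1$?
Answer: $\frac{161639}{52} \approx 3108.4$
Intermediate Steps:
$R{\left(J,v \right)} = 3$ ($R{\left(J,v \right)} = 4 - 1 = 3$)
$H{\left(h \right)} = \frac{49 + h}{2 h}$
$M{\left(P \right)} = 12$ ($M{\left(P \right)} = -6 + 3 \cdot 6 = -6 + 18 = 12$)
$f{\left(p \right)} = 2 p \left(3 + p\right)$ ($f{\left(p \right)} = \left(p + p\right) \left(p + 3\right) = 2 p \left(3 + p\right)$)
$\left(H{\left(26 \right)} + 2747\right) + f{\left(M{\left(5 \right)} \right)} = \left(\frac{49 + 26}{2 \cdot 26} + 2747\right) + 2 \cdot 12 \left(3 + 12\right) = \left(\frac{1}{2} \cdot \frac{1}{26} \cdot 75 + 2747\right) + 2 \cdot 12 \cdot 15 = \left(\frac{75}{52} + 2747\right) + 360 = \frac{142919}{52} + 360 = \frac{161639}{52}$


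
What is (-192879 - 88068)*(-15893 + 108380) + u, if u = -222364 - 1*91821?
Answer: -25984259374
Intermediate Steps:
u = -314185 (u = -222364 - 91821 = -314185)
(-192879 - 88068)*(-15893 + 108380) + u = (-192879 - 88068)*(-15893 + 108380) - 314185 = -280947*92487 - 314185 = -25983945189 - 314185 = -25984259374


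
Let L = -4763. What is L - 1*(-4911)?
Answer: 148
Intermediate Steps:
L - 1*(-4911) = -4763 - 1*(-4911) = -4763 + 4911 = 148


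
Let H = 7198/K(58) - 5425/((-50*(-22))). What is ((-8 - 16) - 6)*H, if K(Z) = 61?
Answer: -74625/22 ≈ -3392.0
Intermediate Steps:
H = 4975/44 (H = 7198/61 - 5425/((-50*(-22))) = 7198*(1/61) - 5425/1100 = 118 - 5425*1/1100 = 118 - 217/44 = 4975/44 ≈ 113.07)
((-8 - 16) - 6)*H = ((-8 - 16) - 6)*(4975/44) = (-24 - 6)*(4975/44) = -30*4975/44 = -74625/22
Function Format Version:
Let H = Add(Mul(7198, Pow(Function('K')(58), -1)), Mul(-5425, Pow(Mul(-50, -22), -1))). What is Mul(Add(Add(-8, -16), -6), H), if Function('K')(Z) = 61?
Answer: Rational(-74625, 22) ≈ -3392.0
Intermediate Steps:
H = Rational(4975, 44) (H = Add(Mul(7198, Pow(61, -1)), Mul(-5425, Pow(Mul(-50, -22), -1))) = Add(Mul(7198, Rational(1, 61)), Mul(-5425, Pow(1100, -1))) = Add(118, Mul(-5425, Rational(1, 1100))) = Add(118, Rational(-217, 44)) = Rational(4975, 44) ≈ 113.07)
Mul(Add(Add(-8, -16), -6), H) = Mul(Add(Add(-8, -16), -6), Rational(4975, 44)) = Mul(Add(-24, -6), Rational(4975, 44)) = Mul(-30, Rational(4975, 44)) = Rational(-74625, 22)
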